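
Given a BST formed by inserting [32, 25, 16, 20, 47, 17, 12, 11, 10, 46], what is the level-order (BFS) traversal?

Tree insertion order: [32, 25, 16, 20, 47, 17, 12, 11, 10, 46]
Tree (level-order array): [32, 25, 47, 16, None, 46, None, 12, 20, None, None, 11, None, 17, None, 10]
BFS from the root, enqueuing left then right child of each popped node:
  queue [32] -> pop 32, enqueue [25, 47], visited so far: [32]
  queue [25, 47] -> pop 25, enqueue [16], visited so far: [32, 25]
  queue [47, 16] -> pop 47, enqueue [46], visited so far: [32, 25, 47]
  queue [16, 46] -> pop 16, enqueue [12, 20], visited so far: [32, 25, 47, 16]
  queue [46, 12, 20] -> pop 46, enqueue [none], visited so far: [32, 25, 47, 16, 46]
  queue [12, 20] -> pop 12, enqueue [11], visited so far: [32, 25, 47, 16, 46, 12]
  queue [20, 11] -> pop 20, enqueue [17], visited so far: [32, 25, 47, 16, 46, 12, 20]
  queue [11, 17] -> pop 11, enqueue [10], visited so far: [32, 25, 47, 16, 46, 12, 20, 11]
  queue [17, 10] -> pop 17, enqueue [none], visited so far: [32, 25, 47, 16, 46, 12, 20, 11, 17]
  queue [10] -> pop 10, enqueue [none], visited so far: [32, 25, 47, 16, 46, 12, 20, 11, 17, 10]
Result: [32, 25, 47, 16, 46, 12, 20, 11, 17, 10]


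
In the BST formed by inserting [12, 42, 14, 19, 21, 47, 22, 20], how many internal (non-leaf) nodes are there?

Tree built from: [12, 42, 14, 19, 21, 47, 22, 20]
Tree (level-order array): [12, None, 42, 14, 47, None, 19, None, None, None, 21, 20, 22]
Rule: An internal node has at least one child.
Per-node child counts:
  node 12: 1 child(ren)
  node 42: 2 child(ren)
  node 14: 1 child(ren)
  node 19: 1 child(ren)
  node 21: 2 child(ren)
  node 20: 0 child(ren)
  node 22: 0 child(ren)
  node 47: 0 child(ren)
Matching nodes: [12, 42, 14, 19, 21]
Count of internal (non-leaf) nodes: 5


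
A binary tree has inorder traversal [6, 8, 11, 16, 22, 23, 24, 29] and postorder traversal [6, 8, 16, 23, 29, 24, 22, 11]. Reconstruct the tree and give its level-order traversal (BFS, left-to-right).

Inorder:   [6, 8, 11, 16, 22, 23, 24, 29]
Postorder: [6, 8, 16, 23, 29, 24, 22, 11]
Algorithm: postorder visits root last, so walk postorder right-to-left;
each value is the root of the current inorder slice — split it at that
value, recurse on the right subtree first, then the left.
Recursive splits:
  root=11; inorder splits into left=[6, 8], right=[16, 22, 23, 24, 29]
  root=22; inorder splits into left=[16], right=[23, 24, 29]
  root=24; inorder splits into left=[23], right=[29]
  root=29; inorder splits into left=[], right=[]
  root=23; inorder splits into left=[], right=[]
  root=16; inorder splits into left=[], right=[]
  root=8; inorder splits into left=[6], right=[]
  root=6; inorder splits into left=[], right=[]
Reconstructed level-order: [11, 8, 22, 6, 16, 24, 23, 29]


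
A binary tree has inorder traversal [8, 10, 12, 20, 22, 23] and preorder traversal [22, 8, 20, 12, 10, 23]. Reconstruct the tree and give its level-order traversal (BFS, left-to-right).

Inorder:  [8, 10, 12, 20, 22, 23]
Preorder: [22, 8, 20, 12, 10, 23]
Algorithm: preorder visits root first, so consume preorder in order;
for each root, split the current inorder slice at that value into
left-subtree inorder and right-subtree inorder, then recurse.
Recursive splits:
  root=22; inorder splits into left=[8, 10, 12, 20], right=[23]
  root=8; inorder splits into left=[], right=[10, 12, 20]
  root=20; inorder splits into left=[10, 12], right=[]
  root=12; inorder splits into left=[10], right=[]
  root=10; inorder splits into left=[], right=[]
  root=23; inorder splits into left=[], right=[]
Reconstructed level-order: [22, 8, 23, 20, 12, 10]


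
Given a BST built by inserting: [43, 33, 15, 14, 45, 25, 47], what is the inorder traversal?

Tree insertion order: [43, 33, 15, 14, 45, 25, 47]
Tree (level-order array): [43, 33, 45, 15, None, None, 47, 14, 25]
Inorder traversal: [14, 15, 25, 33, 43, 45, 47]


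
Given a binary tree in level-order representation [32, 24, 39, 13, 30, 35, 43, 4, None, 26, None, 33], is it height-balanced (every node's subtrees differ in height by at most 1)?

Tree (level-order array): [32, 24, 39, 13, 30, 35, 43, 4, None, 26, None, 33]
Definition: a tree is height-balanced if, at every node, |h(left) - h(right)| <= 1 (empty subtree has height -1).
Bottom-up per-node check:
  node 4: h_left=-1, h_right=-1, diff=0 [OK], height=0
  node 13: h_left=0, h_right=-1, diff=1 [OK], height=1
  node 26: h_left=-1, h_right=-1, diff=0 [OK], height=0
  node 30: h_left=0, h_right=-1, diff=1 [OK], height=1
  node 24: h_left=1, h_right=1, diff=0 [OK], height=2
  node 33: h_left=-1, h_right=-1, diff=0 [OK], height=0
  node 35: h_left=0, h_right=-1, diff=1 [OK], height=1
  node 43: h_left=-1, h_right=-1, diff=0 [OK], height=0
  node 39: h_left=1, h_right=0, diff=1 [OK], height=2
  node 32: h_left=2, h_right=2, diff=0 [OK], height=3
All nodes satisfy the balance condition.
Result: Balanced


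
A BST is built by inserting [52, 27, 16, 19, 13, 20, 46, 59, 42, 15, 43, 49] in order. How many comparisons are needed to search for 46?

Search path for 46: 52 -> 27 -> 46
Found: True
Comparisons: 3


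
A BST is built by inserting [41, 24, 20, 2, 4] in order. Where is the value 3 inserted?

Starting tree (level order): [41, 24, None, 20, None, 2, None, None, 4]
Insertion path: 41 -> 24 -> 20 -> 2 -> 4
Result: insert 3 as left child of 4
Final tree (level order): [41, 24, None, 20, None, 2, None, None, 4, 3]


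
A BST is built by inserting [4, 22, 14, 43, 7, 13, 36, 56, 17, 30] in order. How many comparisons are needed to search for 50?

Search path for 50: 4 -> 22 -> 43 -> 56
Found: False
Comparisons: 4


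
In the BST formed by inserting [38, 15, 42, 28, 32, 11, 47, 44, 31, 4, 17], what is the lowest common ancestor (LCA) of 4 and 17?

Tree insertion order: [38, 15, 42, 28, 32, 11, 47, 44, 31, 4, 17]
Tree (level-order array): [38, 15, 42, 11, 28, None, 47, 4, None, 17, 32, 44, None, None, None, None, None, 31]
In a BST, the LCA of p=4, q=17 is the first node v on the
root-to-leaf path with p <= v <= q (go left if both < v, right if both > v).
Walk from root:
  at 38: both 4 and 17 < 38, go left
  at 15: 4 <= 15 <= 17, this is the LCA
LCA = 15


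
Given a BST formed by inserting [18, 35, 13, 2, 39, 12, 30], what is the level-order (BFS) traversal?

Tree insertion order: [18, 35, 13, 2, 39, 12, 30]
Tree (level-order array): [18, 13, 35, 2, None, 30, 39, None, 12]
BFS from the root, enqueuing left then right child of each popped node:
  queue [18] -> pop 18, enqueue [13, 35], visited so far: [18]
  queue [13, 35] -> pop 13, enqueue [2], visited so far: [18, 13]
  queue [35, 2] -> pop 35, enqueue [30, 39], visited so far: [18, 13, 35]
  queue [2, 30, 39] -> pop 2, enqueue [12], visited so far: [18, 13, 35, 2]
  queue [30, 39, 12] -> pop 30, enqueue [none], visited so far: [18, 13, 35, 2, 30]
  queue [39, 12] -> pop 39, enqueue [none], visited so far: [18, 13, 35, 2, 30, 39]
  queue [12] -> pop 12, enqueue [none], visited so far: [18, 13, 35, 2, 30, 39, 12]
Result: [18, 13, 35, 2, 30, 39, 12]


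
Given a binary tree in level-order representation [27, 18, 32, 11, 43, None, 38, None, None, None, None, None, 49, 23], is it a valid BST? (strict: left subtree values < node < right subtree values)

Level-order array: [27, 18, 32, 11, 43, None, 38, None, None, None, None, None, 49, 23]
Validate using subtree bounds (lo, hi): at each node, require lo < value < hi,
then recurse left with hi=value and right with lo=value.
Preorder trace (stopping at first violation):
  at node 27 with bounds (-inf, +inf): OK
  at node 18 with bounds (-inf, 27): OK
  at node 11 with bounds (-inf, 18): OK
  at node 43 with bounds (18, 27): VIOLATION
Node 43 violates its bound: not (18 < 43 < 27).
Result: Not a valid BST


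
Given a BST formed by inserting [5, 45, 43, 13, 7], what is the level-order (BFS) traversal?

Tree insertion order: [5, 45, 43, 13, 7]
Tree (level-order array): [5, None, 45, 43, None, 13, None, 7]
BFS from the root, enqueuing left then right child of each popped node:
  queue [5] -> pop 5, enqueue [45], visited so far: [5]
  queue [45] -> pop 45, enqueue [43], visited so far: [5, 45]
  queue [43] -> pop 43, enqueue [13], visited so far: [5, 45, 43]
  queue [13] -> pop 13, enqueue [7], visited so far: [5, 45, 43, 13]
  queue [7] -> pop 7, enqueue [none], visited so far: [5, 45, 43, 13, 7]
Result: [5, 45, 43, 13, 7]


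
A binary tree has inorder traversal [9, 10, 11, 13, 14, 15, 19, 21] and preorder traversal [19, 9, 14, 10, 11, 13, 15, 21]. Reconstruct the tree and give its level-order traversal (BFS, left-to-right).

Inorder:  [9, 10, 11, 13, 14, 15, 19, 21]
Preorder: [19, 9, 14, 10, 11, 13, 15, 21]
Algorithm: preorder visits root first, so consume preorder in order;
for each root, split the current inorder slice at that value into
left-subtree inorder and right-subtree inorder, then recurse.
Recursive splits:
  root=19; inorder splits into left=[9, 10, 11, 13, 14, 15], right=[21]
  root=9; inorder splits into left=[], right=[10, 11, 13, 14, 15]
  root=14; inorder splits into left=[10, 11, 13], right=[15]
  root=10; inorder splits into left=[], right=[11, 13]
  root=11; inorder splits into left=[], right=[13]
  root=13; inorder splits into left=[], right=[]
  root=15; inorder splits into left=[], right=[]
  root=21; inorder splits into left=[], right=[]
Reconstructed level-order: [19, 9, 21, 14, 10, 15, 11, 13]


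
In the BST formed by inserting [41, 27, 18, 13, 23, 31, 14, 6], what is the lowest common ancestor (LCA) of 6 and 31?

Tree insertion order: [41, 27, 18, 13, 23, 31, 14, 6]
Tree (level-order array): [41, 27, None, 18, 31, 13, 23, None, None, 6, 14]
In a BST, the LCA of p=6, q=31 is the first node v on the
root-to-leaf path with p <= v <= q (go left if both < v, right if both > v).
Walk from root:
  at 41: both 6 and 31 < 41, go left
  at 27: 6 <= 27 <= 31, this is the LCA
LCA = 27


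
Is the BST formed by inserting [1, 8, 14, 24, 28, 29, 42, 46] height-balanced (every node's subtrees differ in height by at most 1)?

Tree (level-order array): [1, None, 8, None, 14, None, 24, None, 28, None, 29, None, 42, None, 46]
Definition: a tree is height-balanced if, at every node, |h(left) - h(right)| <= 1 (empty subtree has height -1).
Bottom-up per-node check:
  node 46: h_left=-1, h_right=-1, diff=0 [OK], height=0
  node 42: h_left=-1, h_right=0, diff=1 [OK], height=1
  node 29: h_left=-1, h_right=1, diff=2 [FAIL (|-1-1|=2 > 1)], height=2
  node 28: h_left=-1, h_right=2, diff=3 [FAIL (|-1-2|=3 > 1)], height=3
  node 24: h_left=-1, h_right=3, diff=4 [FAIL (|-1-3|=4 > 1)], height=4
  node 14: h_left=-1, h_right=4, diff=5 [FAIL (|-1-4|=5 > 1)], height=5
  node 8: h_left=-1, h_right=5, diff=6 [FAIL (|-1-5|=6 > 1)], height=6
  node 1: h_left=-1, h_right=6, diff=7 [FAIL (|-1-6|=7 > 1)], height=7
Node 29 violates the condition: |-1 - 1| = 2 > 1.
Result: Not balanced


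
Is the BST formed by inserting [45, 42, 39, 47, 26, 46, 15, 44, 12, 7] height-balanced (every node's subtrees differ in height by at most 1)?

Tree (level-order array): [45, 42, 47, 39, 44, 46, None, 26, None, None, None, None, None, 15, None, 12, None, 7]
Definition: a tree is height-balanced if, at every node, |h(left) - h(right)| <= 1 (empty subtree has height -1).
Bottom-up per-node check:
  node 7: h_left=-1, h_right=-1, diff=0 [OK], height=0
  node 12: h_left=0, h_right=-1, diff=1 [OK], height=1
  node 15: h_left=1, h_right=-1, diff=2 [FAIL (|1--1|=2 > 1)], height=2
  node 26: h_left=2, h_right=-1, diff=3 [FAIL (|2--1|=3 > 1)], height=3
  node 39: h_left=3, h_right=-1, diff=4 [FAIL (|3--1|=4 > 1)], height=4
  node 44: h_left=-1, h_right=-1, diff=0 [OK], height=0
  node 42: h_left=4, h_right=0, diff=4 [FAIL (|4-0|=4 > 1)], height=5
  node 46: h_left=-1, h_right=-1, diff=0 [OK], height=0
  node 47: h_left=0, h_right=-1, diff=1 [OK], height=1
  node 45: h_left=5, h_right=1, diff=4 [FAIL (|5-1|=4 > 1)], height=6
Node 15 violates the condition: |1 - -1| = 2 > 1.
Result: Not balanced


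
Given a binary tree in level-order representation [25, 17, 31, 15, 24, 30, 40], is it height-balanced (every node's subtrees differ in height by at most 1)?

Tree (level-order array): [25, 17, 31, 15, 24, 30, 40]
Definition: a tree is height-balanced if, at every node, |h(left) - h(right)| <= 1 (empty subtree has height -1).
Bottom-up per-node check:
  node 15: h_left=-1, h_right=-1, diff=0 [OK], height=0
  node 24: h_left=-1, h_right=-1, diff=0 [OK], height=0
  node 17: h_left=0, h_right=0, diff=0 [OK], height=1
  node 30: h_left=-1, h_right=-1, diff=0 [OK], height=0
  node 40: h_left=-1, h_right=-1, diff=0 [OK], height=0
  node 31: h_left=0, h_right=0, diff=0 [OK], height=1
  node 25: h_left=1, h_right=1, diff=0 [OK], height=2
All nodes satisfy the balance condition.
Result: Balanced


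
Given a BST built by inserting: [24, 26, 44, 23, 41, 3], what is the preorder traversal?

Tree insertion order: [24, 26, 44, 23, 41, 3]
Tree (level-order array): [24, 23, 26, 3, None, None, 44, None, None, 41]
Preorder traversal: [24, 23, 3, 26, 44, 41]


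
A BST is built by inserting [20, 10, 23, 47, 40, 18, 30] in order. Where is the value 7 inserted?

Starting tree (level order): [20, 10, 23, None, 18, None, 47, None, None, 40, None, 30]
Insertion path: 20 -> 10
Result: insert 7 as left child of 10
Final tree (level order): [20, 10, 23, 7, 18, None, 47, None, None, None, None, 40, None, 30]


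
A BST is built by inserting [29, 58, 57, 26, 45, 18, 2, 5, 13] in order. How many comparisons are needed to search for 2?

Search path for 2: 29 -> 26 -> 18 -> 2
Found: True
Comparisons: 4


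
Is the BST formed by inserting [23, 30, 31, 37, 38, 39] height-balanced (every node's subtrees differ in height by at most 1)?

Tree (level-order array): [23, None, 30, None, 31, None, 37, None, 38, None, 39]
Definition: a tree is height-balanced if, at every node, |h(left) - h(right)| <= 1 (empty subtree has height -1).
Bottom-up per-node check:
  node 39: h_left=-1, h_right=-1, diff=0 [OK], height=0
  node 38: h_left=-1, h_right=0, diff=1 [OK], height=1
  node 37: h_left=-1, h_right=1, diff=2 [FAIL (|-1-1|=2 > 1)], height=2
  node 31: h_left=-1, h_right=2, diff=3 [FAIL (|-1-2|=3 > 1)], height=3
  node 30: h_left=-1, h_right=3, diff=4 [FAIL (|-1-3|=4 > 1)], height=4
  node 23: h_left=-1, h_right=4, diff=5 [FAIL (|-1-4|=5 > 1)], height=5
Node 37 violates the condition: |-1 - 1| = 2 > 1.
Result: Not balanced


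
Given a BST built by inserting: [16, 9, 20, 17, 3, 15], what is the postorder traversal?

Tree insertion order: [16, 9, 20, 17, 3, 15]
Tree (level-order array): [16, 9, 20, 3, 15, 17]
Postorder traversal: [3, 15, 9, 17, 20, 16]


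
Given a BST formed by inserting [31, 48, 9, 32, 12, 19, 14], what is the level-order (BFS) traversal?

Tree insertion order: [31, 48, 9, 32, 12, 19, 14]
Tree (level-order array): [31, 9, 48, None, 12, 32, None, None, 19, None, None, 14]
BFS from the root, enqueuing left then right child of each popped node:
  queue [31] -> pop 31, enqueue [9, 48], visited so far: [31]
  queue [9, 48] -> pop 9, enqueue [12], visited so far: [31, 9]
  queue [48, 12] -> pop 48, enqueue [32], visited so far: [31, 9, 48]
  queue [12, 32] -> pop 12, enqueue [19], visited so far: [31, 9, 48, 12]
  queue [32, 19] -> pop 32, enqueue [none], visited so far: [31, 9, 48, 12, 32]
  queue [19] -> pop 19, enqueue [14], visited so far: [31, 9, 48, 12, 32, 19]
  queue [14] -> pop 14, enqueue [none], visited so far: [31, 9, 48, 12, 32, 19, 14]
Result: [31, 9, 48, 12, 32, 19, 14]


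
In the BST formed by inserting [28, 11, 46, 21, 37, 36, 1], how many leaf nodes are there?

Tree built from: [28, 11, 46, 21, 37, 36, 1]
Tree (level-order array): [28, 11, 46, 1, 21, 37, None, None, None, None, None, 36]
Rule: A leaf has 0 children.
Per-node child counts:
  node 28: 2 child(ren)
  node 11: 2 child(ren)
  node 1: 0 child(ren)
  node 21: 0 child(ren)
  node 46: 1 child(ren)
  node 37: 1 child(ren)
  node 36: 0 child(ren)
Matching nodes: [1, 21, 36]
Count of leaf nodes: 3


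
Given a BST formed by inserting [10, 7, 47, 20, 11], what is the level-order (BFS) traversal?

Tree insertion order: [10, 7, 47, 20, 11]
Tree (level-order array): [10, 7, 47, None, None, 20, None, 11]
BFS from the root, enqueuing left then right child of each popped node:
  queue [10] -> pop 10, enqueue [7, 47], visited so far: [10]
  queue [7, 47] -> pop 7, enqueue [none], visited so far: [10, 7]
  queue [47] -> pop 47, enqueue [20], visited so far: [10, 7, 47]
  queue [20] -> pop 20, enqueue [11], visited so far: [10, 7, 47, 20]
  queue [11] -> pop 11, enqueue [none], visited so far: [10, 7, 47, 20, 11]
Result: [10, 7, 47, 20, 11]


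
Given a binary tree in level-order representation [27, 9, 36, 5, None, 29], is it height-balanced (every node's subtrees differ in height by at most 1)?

Tree (level-order array): [27, 9, 36, 5, None, 29]
Definition: a tree is height-balanced if, at every node, |h(left) - h(right)| <= 1 (empty subtree has height -1).
Bottom-up per-node check:
  node 5: h_left=-1, h_right=-1, diff=0 [OK], height=0
  node 9: h_left=0, h_right=-1, diff=1 [OK], height=1
  node 29: h_left=-1, h_right=-1, diff=0 [OK], height=0
  node 36: h_left=0, h_right=-1, diff=1 [OK], height=1
  node 27: h_left=1, h_right=1, diff=0 [OK], height=2
All nodes satisfy the balance condition.
Result: Balanced


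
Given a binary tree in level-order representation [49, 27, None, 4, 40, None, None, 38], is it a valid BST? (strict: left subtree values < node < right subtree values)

Level-order array: [49, 27, None, 4, 40, None, None, 38]
Validate using subtree bounds (lo, hi): at each node, require lo < value < hi,
then recurse left with hi=value and right with lo=value.
Preorder trace (stopping at first violation):
  at node 49 with bounds (-inf, +inf): OK
  at node 27 with bounds (-inf, 49): OK
  at node 4 with bounds (-inf, 27): OK
  at node 40 with bounds (27, 49): OK
  at node 38 with bounds (27, 40): OK
No violation found at any node.
Result: Valid BST


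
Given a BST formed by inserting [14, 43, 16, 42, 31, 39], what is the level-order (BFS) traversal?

Tree insertion order: [14, 43, 16, 42, 31, 39]
Tree (level-order array): [14, None, 43, 16, None, None, 42, 31, None, None, 39]
BFS from the root, enqueuing left then right child of each popped node:
  queue [14] -> pop 14, enqueue [43], visited so far: [14]
  queue [43] -> pop 43, enqueue [16], visited so far: [14, 43]
  queue [16] -> pop 16, enqueue [42], visited so far: [14, 43, 16]
  queue [42] -> pop 42, enqueue [31], visited so far: [14, 43, 16, 42]
  queue [31] -> pop 31, enqueue [39], visited so far: [14, 43, 16, 42, 31]
  queue [39] -> pop 39, enqueue [none], visited so far: [14, 43, 16, 42, 31, 39]
Result: [14, 43, 16, 42, 31, 39]


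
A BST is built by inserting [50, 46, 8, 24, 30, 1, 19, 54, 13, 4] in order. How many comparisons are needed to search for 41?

Search path for 41: 50 -> 46 -> 8 -> 24 -> 30
Found: False
Comparisons: 5


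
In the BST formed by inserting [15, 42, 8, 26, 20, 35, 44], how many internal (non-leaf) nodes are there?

Tree built from: [15, 42, 8, 26, 20, 35, 44]
Tree (level-order array): [15, 8, 42, None, None, 26, 44, 20, 35]
Rule: An internal node has at least one child.
Per-node child counts:
  node 15: 2 child(ren)
  node 8: 0 child(ren)
  node 42: 2 child(ren)
  node 26: 2 child(ren)
  node 20: 0 child(ren)
  node 35: 0 child(ren)
  node 44: 0 child(ren)
Matching nodes: [15, 42, 26]
Count of internal (non-leaf) nodes: 3


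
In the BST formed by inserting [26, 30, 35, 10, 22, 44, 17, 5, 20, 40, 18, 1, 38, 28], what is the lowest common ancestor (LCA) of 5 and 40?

Tree insertion order: [26, 30, 35, 10, 22, 44, 17, 5, 20, 40, 18, 1, 38, 28]
Tree (level-order array): [26, 10, 30, 5, 22, 28, 35, 1, None, 17, None, None, None, None, 44, None, None, None, 20, 40, None, 18, None, 38]
In a BST, the LCA of p=5, q=40 is the first node v on the
root-to-leaf path with p <= v <= q (go left if both < v, right if both > v).
Walk from root:
  at 26: 5 <= 26 <= 40, this is the LCA
LCA = 26


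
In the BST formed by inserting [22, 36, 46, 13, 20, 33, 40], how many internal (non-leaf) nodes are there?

Tree built from: [22, 36, 46, 13, 20, 33, 40]
Tree (level-order array): [22, 13, 36, None, 20, 33, 46, None, None, None, None, 40]
Rule: An internal node has at least one child.
Per-node child counts:
  node 22: 2 child(ren)
  node 13: 1 child(ren)
  node 20: 0 child(ren)
  node 36: 2 child(ren)
  node 33: 0 child(ren)
  node 46: 1 child(ren)
  node 40: 0 child(ren)
Matching nodes: [22, 13, 36, 46]
Count of internal (non-leaf) nodes: 4


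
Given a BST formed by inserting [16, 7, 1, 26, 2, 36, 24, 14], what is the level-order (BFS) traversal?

Tree insertion order: [16, 7, 1, 26, 2, 36, 24, 14]
Tree (level-order array): [16, 7, 26, 1, 14, 24, 36, None, 2]
BFS from the root, enqueuing left then right child of each popped node:
  queue [16] -> pop 16, enqueue [7, 26], visited so far: [16]
  queue [7, 26] -> pop 7, enqueue [1, 14], visited so far: [16, 7]
  queue [26, 1, 14] -> pop 26, enqueue [24, 36], visited so far: [16, 7, 26]
  queue [1, 14, 24, 36] -> pop 1, enqueue [2], visited so far: [16, 7, 26, 1]
  queue [14, 24, 36, 2] -> pop 14, enqueue [none], visited so far: [16, 7, 26, 1, 14]
  queue [24, 36, 2] -> pop 24, enqueue [none], visited so far: [16, 7, 26, 1, 14, 24]
  queue [36, 2] -> pop 36, enqueue [none], visited so far: [16, 7, 26, 1, 14, 24, 36]
  queue [2] -> pop 2, enqueue [none], visited so far: [16, 7, 26, 1, 14, 24, 36, 2]
Result: [16, 7, 26, 1, 14, 24, 36, 2]


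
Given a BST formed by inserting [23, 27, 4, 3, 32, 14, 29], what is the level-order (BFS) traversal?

Tree insertion order: [23, 27, 4, 3, 32, 14, 29]
Tree (level-order array): [23, 4, 27, 3, 14, None, 32, None, None, None, None, 29]
BFS from the root, enqueuing left then right child of each popped node:
  queue [23] -> pop 23, enqueue [4, 27], visited so far: [23]
  queue [4, 27] -> pop 4, enqueue [3, 14], visited so far: [23, 4]
  queue [27, 3, 14] -> pop 27, enqueue [32], visited so far: [23, 4, 27]
  queue [3, 14, 32] -> pop 3, enqueue [none], visited so far: [23, 4, 27, 3]
  queue [14, 32] -> pop 14, enqueue [none], visited so far: [23, 4, 27, 3, 14]
  queue [32] -> pop 32, enqueue [29], visited so far: [23, 4, 27, 3, 14, 32]
  queue [29] -> pop 29, enqueue [none], visited so far: [23, 4, 27, 3, 14, 32, 29]
Result: [23, 4, 27, 3, 14, 32, 29]


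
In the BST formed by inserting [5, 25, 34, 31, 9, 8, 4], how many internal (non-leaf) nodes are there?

Tree built from: [5, 25, 34, 31, 9, 8, 4]
Tree (level-order array): [5, 4, 25, None, None, 9, 34, 8, None, 31]
Rule: An internal node has at least one child.
Per-node child counts:
  node 5: 2 child(ren)
  node 4: 0 child(ren)
  node 25: 2 child(ren)
  node 9: 1 child(ren)
  node 8: 0 child(ren)
  node 34: 1 child(ren)
  node 31: 0 child(ren)
Matching nodes: [5, 25, 9, 34]
Count of internal (non-leaf) nodes: 4


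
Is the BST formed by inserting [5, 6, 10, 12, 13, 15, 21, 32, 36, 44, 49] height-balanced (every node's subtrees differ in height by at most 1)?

Tree (level-order array): [5, None, 6, None, 10, None, 12, None, 13, None, 15, None, 21, None, 32, None, 36, None, 44, None, 49]
Definition: a tree is height-balanced if, at every node, |h(left) - h(right)| <= 1 (empty subtree has height -1).
Bottom-up per-node check:
  node 49: h_left=-1, h_right=-1, diff=0 [OK], height=0
  node 44: h_left=-1, h_right=0, diff=1 [OK], height=1
  node 36: h_left=-1, h_right=1, diff=2 [FAIL (|-1-1|=2 > 1)], height=2
  node 32: h_left=-1, h_right=2, diff=3 [FAIL (|-1-2|=3 > 1)], height=3
  node 21: h_left=-1, h_right=3, diff=4 [FAIL (|-1-3|=4 > 1)], height=4
  node 15: h_left=-1, h_right=4, diff=5 [FAIL (|-1-4|=5 > 1)], height=5
  node 13: h_left=-1, h_right=5, diff=6 [FAIL (|-1-5|=6 > 1)], height=6
  node 12: h_left=-1, h_right=6, diff=7 [FAIL (|-1-6|=7 > 1)], height=7
  node 10: h_left=-1, h_right=7, diff=8 [FAIL (|-1-7|=8 > 1)], height=8
  node 6: h_left=-1, h_right=8, diff=9 [FAIL (|-1-8|=9 > 1)], height=9
  node 5: h_left=-1, h_right=9, diff=10 [FAIL (|-1-9|=10 > 1)], height=10
Node 36 violates the condition: |-1 - 1| = 2 > 1.
Result: Not balanced


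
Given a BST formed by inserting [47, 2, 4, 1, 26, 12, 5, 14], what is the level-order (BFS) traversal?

Tree insertion order: [47, 2, 4, 1, 26, 12, 5, 14]
Tree (level-order array): [47, 2, None, 1, 4, None, None, None, 26, 12, None, 5, 14]
BFS from the root, enqueuing left then right child of each popped node:
  queue [47] -> pop 47, enqueue [2], visited so far: [47]
  queue [2] -> pop 2, enqueue [1, 4], visited so far: [47, 2]
  queue [1, 4] -> pop 1, enqueue [none], visited so far: [47, 2, 1]
  queue [4] -> pop 4, enqueue [26], visited so far: [47, 2, 1, 4]
  queue [26] -> pop 26, enqueue [12], visited so far: [47, 2, 1, 4, 26]
  queue [12] -> pop 12, enqueue [5, 14], visited so far: [47, 2, 1, 4, 26, 12]
  queue [5, 14] -> pop 5, enqueue [none], visited so far: [47, 2, 1, 4, 26, 12, 5]
  queue [14] -> pop 14, enqueue [none], visited so far: [47, 2, 1, 4, 26, 12, 5, 14]
Result: [47, 2, 1, 4, 26, 12, 5, 14]


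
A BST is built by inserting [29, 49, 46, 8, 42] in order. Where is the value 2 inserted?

Starting tree (level order): [29, 8, 49, None, None, 46, None, 42]
Insertion path: 29 -> 8
Result: insert 2 as left child of 8
Final tree (level order): [29, 8, 49, 2, None, 46, None, None, None, 42]


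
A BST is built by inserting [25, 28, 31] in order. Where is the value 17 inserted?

Starting tree (level order): [25, None, 28, None, 31]
Insertion path: 25
Result: insert 17 as left child of 25
Final tree (level order): [25, 17, 28, None, None, None, 31]


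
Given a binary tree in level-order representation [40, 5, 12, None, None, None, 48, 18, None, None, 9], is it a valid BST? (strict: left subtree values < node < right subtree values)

Level-order array: [40, 5, 12, None, None, None, 48, 18, None, None, 9]
Validate using subtree bounds (lo, hi): at each node, require lo < value < hi,
then recurse left with hi=value and right with lo=value.
Preorder trace (stopping at first violation):
  at node 40 with bounds (-inf, +inf): OK
  at node 5 with bounds (-inf, 40): OK
  at node 12 with bounds (40, +inf): VIOLATION
Node 12 violates its bound: not (40 < 12 < +inf).
Result: Not a valid BST


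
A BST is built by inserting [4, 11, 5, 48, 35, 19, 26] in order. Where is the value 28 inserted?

Starting tree (level order): [4, None, 11, 5, 48, None, None, 35, None, 19, None, None, 26]
Insertion path: 4 -> 11 -> 48 -> 35 -> 19 -> 26
Result: insert 28 as right child of 26
Final tree (level order): [4, None, 11, 5, 48, None, None, 35, None, 19, None, None, 26, None, 28]


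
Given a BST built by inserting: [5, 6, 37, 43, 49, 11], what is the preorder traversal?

Tree insertion order: [5, 6, 37, 43, 49, 11]
Tree (level-order array): [5, None, 6, None, 37, 11, 43, None, None, None, 49]
Preorder traversal: [5, 6, 37, 11, 43, 49]


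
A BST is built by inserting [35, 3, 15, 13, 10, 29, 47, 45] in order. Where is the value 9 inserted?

Starting tree (level order): [35, 3, 47, None, 15, 45, None, 13, 29, None, None, 10]
Insertion path: 35 -> 3 -> 15 -> 13 -> 10
Result: insert 9 as left child of 10
Final tree (level order): [35, 3, 47, None, 15, 45, None, 13, 29, None, None, 10, None, None, None, 9]


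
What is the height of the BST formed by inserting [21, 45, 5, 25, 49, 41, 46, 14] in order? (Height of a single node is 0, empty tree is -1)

Insertion order: [21, 45, 5, 25, 49, 41, 46, 14]
Tree (level-order array): [21, 5, 45, None, 14, 25, 49, None, None, None, 41, 46]
Compute height bottom-up (empty subtree = -1):
  height(14) = 1 + max(-1, -1) = 0
  height(5) = 1 + max(-1, 0) = 1
  height(41) = 1 + max(-1, -1) = 0
  height(25) = 1 + max(-1, 0) = 1
  height(46) = 1 + max(-1, -1) = 0
  height(49) = 1 + max(0, -1) = 1
  height(45) = 1 + max(1, 1) = 2
  height(21) = 1 + max(1, 2) = 3
Height = 3


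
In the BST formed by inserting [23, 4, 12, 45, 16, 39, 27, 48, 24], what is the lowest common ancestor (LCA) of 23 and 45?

Tree insertion order: [23, 4, 12, 45, 16, 39, 27, 48, 24]
Tree (level-order array): [23, 4, 45, None, 12, 39, 48, None, 16, 27, None, None, None, None, None, 24]
In a BST, the LCA of p=23, q=45 is the first node v on the
root-to-leaf path with p <= v <= q (go left if both < v, right if both > v).
Walk from root:
  at 23: 23 <= 23 <= 45, this is the LCA
LCA = 23


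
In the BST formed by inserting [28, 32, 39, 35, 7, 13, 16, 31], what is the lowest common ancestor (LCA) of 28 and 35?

Tree insertion order: [28, 32, 39, 35, 7, 13, 16, 31]
Tree (level-order array): [28, 7, 32, None, 13, 31, 39, None, 16, None, None, 35]
In a BST, the LCA of p=28, q=35 is the first node v on the
root-to-leaf path with p <= v <= q (go left if both < v, right if both > v).
Walk from root:
  at 28: 28 <= 28 <= 35, this is the LCA
LCA = 28


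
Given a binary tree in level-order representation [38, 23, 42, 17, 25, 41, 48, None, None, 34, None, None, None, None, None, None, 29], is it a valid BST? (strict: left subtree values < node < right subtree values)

Level-order array: [38, 23, 42, 17, 25, 41, 48, None, None, 34, None, None, None, None, None, None, 29]
Validate using subtree bounds (lo, hi): at each node, require lo < value < hi,
then recurse left with hi=value and right with lo=value.
Preorder trace (stopping at first violation):
  at node 38 with bounds (-inf, +inf): OK
  at node 23 with bounds (-inf, 38): OK
  at node 17 with bounds (-inf, 23): OK
  at node 25 with bounds (23, 38): OK
  at node 34 with bounds (23, 25): VIOLATION
Node 34 violates its bound: not (23 < 34 < 25).
Result: Not a valid BST


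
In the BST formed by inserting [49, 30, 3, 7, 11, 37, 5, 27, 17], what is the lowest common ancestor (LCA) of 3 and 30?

Tree insertion order: [49, 30, 3, 7, 11, 37, 5, 27, 17]
Tree (level-order array): [49, 30, None, 3, 37, None, 7, None, None, 5, 11, None, None, None, 27, 17]
In a BST, the LCA of p=3, q=30 is the first node v on the
root-to-leaf path with p <= v <= q (go left if both < v, right if both > v).
Walk from root:
  at 49: both 3 and 30 < 49, go left
  at 30: 3 <= 30 <= 30, this is the LCA
LCA = 30


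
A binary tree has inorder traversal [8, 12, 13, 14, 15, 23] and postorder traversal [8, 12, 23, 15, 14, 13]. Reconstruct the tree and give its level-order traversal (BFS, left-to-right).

Inorder:   [8, 12, 13, 14, 15, 23]
Postorder: [8, 12, 23, 15, 14, 13]
Algorithm: postorder visits root last, so walk postorder right-to-left;
each value is the root of the current inorder slice — split it at that
value, recurse on the right subtree first, then the left.
Recursive splits:
  root=13; inorder splits into left=[8, 12], right=[14, 15, 23]
  root=14; inorder splits into left=[], right=[15, 23]
  root=15; inorder splits into left=[], right=[23]
  root=23; inorder splits into left=[], right=[]
  root=12; inorder splits into left=[8], right=[]
  root=8; inorder splits into left=[], right=[]
Reconstructed level-order: [13, 12, 14, 8, 15, 23]


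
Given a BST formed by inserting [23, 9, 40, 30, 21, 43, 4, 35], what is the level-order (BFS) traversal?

Tree insertion order: [23, 9, 40, 30, 21, 43, 4, 35]
Tree (level-order array): [23, 9, 40, 4, 21, 30, 43, None, None, None, None, None, 35]
BFS from the root, enqueuing left then right child of each popped node:
  queue [23] -> pop 23, enqueue [9, 40], visited so far: [23]
  queue [9, 40] -> pop 9, enqueue [4, 21], visited so far: [23, 9]
  queue [40, 4, 21] -> pop 40, enqueue [30, 43], visited so far: [23, 9, 40]
  queue [4, 21, 30, 43] -> pop 4, enqueue [none], visited so far: [23, 9, 40, 4]
  queue [21, 30, 43] -> pop 21, enqueue [none], visited so far: [23, 9, 40, 4, 21]
  queue [30, 43] -> pop 30, enqueue [35], visited so far: [23, 9, 40, 4, 21, 30]
  queue [43, 35] -> pop 43, enqueue [none], visited so far: [23, 9, 40, 4, 21, 30, 43]
  queue [35] -> pop 35, enqueue [none], visited so far: [23, 9, 40, 4, 21, 30, 43, 35]
Result: [23, 9, 40, 4, 21, 30, 43, 35]


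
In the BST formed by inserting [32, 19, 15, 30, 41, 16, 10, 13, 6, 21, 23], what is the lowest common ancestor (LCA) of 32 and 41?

Tree insertion order: [32, 19, 15, 30, 41, 16, 10, 13, 6, 21, 23]
Tree (level-order array): [32, 19, 41, 15, 30, None, None, 10, 16, 21, None, 6, 13, None, None, None, 23]
In a BST, the LCA of p=32, q=41 is the first node v on the
root-to-leaf path with p <= v <= q (go left if both < v, right if both > v).
Walk from root:
  at 32: 32 <= 32 <= 41, this is the LCA
LCA = 32


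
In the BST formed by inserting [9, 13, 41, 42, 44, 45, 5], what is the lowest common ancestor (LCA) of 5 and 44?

Tree insertion order: [9, 13, 41, 42, 44, 45, 5]
Tree (level-order array): [9, 5, 13, None, None, None, 41, None, 42, None, 44, None, 45]
In a BST, the LCA of p=5, q=44 is the first node v on the
root-to-leaf path with p <= v <= q (go left if both < v, right if both > v).
Walk from root:
  at 9: 5 <= 9 <= 44, this is the LCA
LCA = 9


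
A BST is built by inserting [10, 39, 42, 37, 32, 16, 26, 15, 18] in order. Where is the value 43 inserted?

Starting tree (level order): [10, None, 39, 37, 42, 32, None, None, None, 16, None, 15, 26, None, None, 18]
Insertion path: 10 -> 39 -> 42
Result: insert 43 as right child of 42
Final tree (level order): [10, None, 39, 37, 42, 32, None, None, 43, 16, None, None, None, 15, 26, None, None, 18]


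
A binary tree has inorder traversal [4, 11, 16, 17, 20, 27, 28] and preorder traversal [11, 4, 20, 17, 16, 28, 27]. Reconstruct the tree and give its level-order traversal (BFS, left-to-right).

Inorder:  [4, 11, 16, 17, 20, 27, 28]
Preorder: [11, 4, 20, 17, 16, 28, 27]
Algorithm: preorder visits root first, so consume preorder in order;
for each root, split the current inorder slice at that value into
left-subtree inorder and right-subtree inorder, then recurse.
Recursive splits:
  root=11; inorder splits into left=[4], right=[16, 17, 20, 27, 28]
  root=4; inorder splits into left=[], right=[]
  root=20; inorder splits into left=[16, 17], right=[27, 28]
  root=17; inorder splits into left=[16], right=[]
  root=16; inorder splits into left=[], right=[]
  root=28; inorder splits into left=[27], right=[]
  root=27; inorder splits into left=[], right=[]
Reconstructed level-order: [11, 4, 20, 17, 28, 16, 27]


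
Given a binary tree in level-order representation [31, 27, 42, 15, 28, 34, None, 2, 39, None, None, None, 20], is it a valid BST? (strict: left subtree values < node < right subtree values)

Level-order array: [31, 27, 42, 15, 28, 34, None, 2, 39, None, None, None, 20]
Validate using subtree bounds (lo, hi): at each node, require lo < value < hi,
then recurse left with hi=value and right with lo=value.
Preorder trace (stopping at first violation):
  at node 31 with bounds (-inf, +inf): OK
  at node 27 with bounds (-inf, 31): OK
  at node 15 with bounds (-inf, 27): OK
  at node 2 with bounds (-inf, 15): OK
  at node 39 with bounds (15, 27): VIOLATION
Node 39 violates its bound: not (15 < 39 < 27).
Result: Not a valid BST


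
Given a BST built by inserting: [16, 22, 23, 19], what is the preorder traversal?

Tree insertion order: [16, 22, 23, 19]
Tree (level-order array): [16, None, 22, 19, 23]
Preorder traversal: [16, 22, 19, 23]


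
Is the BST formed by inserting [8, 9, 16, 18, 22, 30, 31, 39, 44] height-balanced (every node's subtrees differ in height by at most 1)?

Tree (level-order array): [8, None, 9, None, 16, None, 18, None, 22, None, 30, None, 31, None, 39, None, 44]
Definition: a tree is height-balanced if, at every node, |h(left) - h(right)| <= 1 (empty subtree has height -1).
Bottom-up per-node check:
  node 44: h_left=-1, h_right=-1, diff=0 [OK], height=0
  node 39: h_left=-1, h_right=0, diff=1 [OK], height=1
  node 31: h_left=-1, h_right=1, diff=2 [FAIL (|-1-1|=2 > 1)], height=2
  node 30: h_left=-1, h_right=2, diff=3 [FAIL (|-1-2|=3 > 1)], height=3
  node 22: h_left=-1, h_right=3, diff=4 [FAIL (|-1-3|=4 > 1)], height=4
  node 18: h_left=-1, h_right=4, diff=5 [FAIL (|-1-4|=5 > 1)], height=5
  node 16: h_left=-1, h_right=5, diff=6 [FAIL (|-1-5|=6 > 1)], height=6
  node 9: h_left=-1, h_right=6, diff=7 [FAIL (|-1-6|=7 > 1)], height=7
  node 8: h_left=-1, h_right=7, diff=8 [FAIL (|-1-7|=8 > 1)], height=8
Node 31 violates the condition: |-1 - 1| = 2 > 1.
Result: Not balanced


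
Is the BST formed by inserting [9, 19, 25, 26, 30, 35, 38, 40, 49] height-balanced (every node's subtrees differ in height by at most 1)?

Tree (level-order array): [9, None, 19, None, 25, None, 26, None, 30, None, 35, None, 38, None, 40, None, 49]
Definition: a tree is height-balanced if, at every node, |h(left) - h(right)| <= 1 (empty subtree has height -1).
Bottom-up per-node check:
  node 49: h_left=-1, h_right=-1, diff=0 [OK], height=0
  node 40: h_left=-1, h_right=0, diff=1 [OK], height=1
  node 38: h_left=-1, h_right=1, diff=2 [FAIL (|-1-1|=2 > 1)], height=2
  node 35: h_left=-1, h_right=2, diff=3 [FAIL (|-1-2|=3 > 1)], height=3
  node 30: h_left=-1, h_right=3, diff=4 [FAIL (|-1-3|=4 > 1)], height=4
  node 26: h_left=-1, h_right=4, diff=5 [FAIL (|-1-4|=5 > 1)], height=5
  node 25: h_left=-1, h_right=5, diff=6 [FAIL (|-1-5|=6 > 1)], height=6
  node 19: h_left=-1, h_right=6, diff=7 [FAIL (|-1-6|=7 > 1)], height=7
  node 9: h_left=-1, h_right=7, diff=8 [FAIL (|-1-7|=8 > 1)], height=8
Node 38 violates the condition: |-1 - 1| = 2 > 1.
Result: Not balanced


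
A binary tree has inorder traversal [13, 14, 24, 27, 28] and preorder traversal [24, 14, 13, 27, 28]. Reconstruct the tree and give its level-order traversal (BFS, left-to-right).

Inorder:  [13, 14, 24, 27, 28]
Preorder: [24, 14, 13, 27, 28]
Algorithm: preorder visits root first, so consume preorder in order;
for each root, split the current inorder slice at that value into
left-subtree inorder and right-subtree inorder, then recurse.
Recursive splits:
  root=24; inorder splits into left=[13, 14], right=[27, 28]
  root=14; inorder splits into left=[13], right=[]
  root=13; inorder splits into left=[], right=[]
  root=27; inorder splits into left=[], right=[28]
  root=28; inorder splits into left=[], right=[]
Reconstructed level-order: [24, 14, 27, 13, 28]


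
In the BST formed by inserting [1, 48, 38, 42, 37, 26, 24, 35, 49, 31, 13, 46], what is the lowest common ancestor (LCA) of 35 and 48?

Tree insertion order: [1, 48, 38, 42, 37, 26, 24, 35, 49, 31, 13, 46]
Tree (level-order array): [1, None, 48, 38, 49, 37, 42, None, None, 26, None, None, 46, 24, 35, None, None, 13, None, 31]
In a BST, the LCA of p=35, q=48 is the first node v on the
root-to-leaf path with p <= v <= q (go left if both < v, right if both > v).
Walk from root:
  at 1: both 35 and 48 > 1, go right
  at 48: 35 <= 48 <= 48, this is the LCA
LCA = 48


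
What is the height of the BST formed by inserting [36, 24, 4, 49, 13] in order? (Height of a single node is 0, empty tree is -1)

Insertion order: [36, 24, 4, 49, 13]
Tree (level-order array): [36, 24, 49, 4, None, None, None, None, 13]
Compute height bottom-up (empty subtree = -1):
  height(13) = 1 + max(-1, -1) = 0
  height(4) = 1 + max(-1, 0) = 1
  height(24) = 1 + max(1, -1) = 2
  height(49) = 1 + max(-1, -1) = 0
  height(36) = 1 + max(2, 0) = 3
Height = 3


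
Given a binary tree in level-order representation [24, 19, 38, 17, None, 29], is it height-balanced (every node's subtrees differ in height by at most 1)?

Tree (level-order array): [24, 19, 38, 17, None, 29]
Definition: a tree is height-balanced if, at every node, |h(left) - h(right)| <= 1 (empty subtree has height -1).
Bottom-up per-node check:
  node 17: h_left=-1, h_right=-1, diff=0 [OK], height=0
  node 19: h_left=0, h_right=-1, diff=1 [OK], height=1
  node 29: h_left=-1, h_right=-1, diff=0 [OK], height=0
  node 38: h_left=0, h_right=-1, diff=1 [OK], height=1
  node 24: h_left=1, h_right=1, diff=0 [OK], height=2
All nodes satisfy the balance condition.
Result: Balanced


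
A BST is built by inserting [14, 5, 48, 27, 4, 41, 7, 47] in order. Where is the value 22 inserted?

Starting tree (level order): [14, 5, 48, 4, 7, 27, None, None, None, None, None, None, 41, None, 47]
Insertion path: 14 -> 48 -> 27
Result: insert 22 as left child of 27
Final tree (level order): [14, 5, 48, 4, 7, 27, None, None, None, None, None, 22, 41, None, None, None, 47]
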